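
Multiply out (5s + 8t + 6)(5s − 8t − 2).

(5s + 8t + 6)(5s − 8t − 2)
= 25s^2 − 40st − 10s + 40st − 64t^2 − 16t + 30s − 48t − 12    [distributive law]
= 25s^2 + 20s − 64t^2 − 64t − 12    [combine like terms]

25s^2 + 20s − 64t^2 − 64t − 12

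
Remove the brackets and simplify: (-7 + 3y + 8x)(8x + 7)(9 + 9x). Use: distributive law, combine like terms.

-441 - 441x + 405xy + 216x^2y + 189y + 576x^2 + 576x^3

(-7 + 3y + 8x)(8x + 7)(9 + 9x)
= (-56x - 49 + 24xy + 21y + 64x^2 + 56x)(9 + 9x)    [distributive law]
= (-49 + 24xy + 21y + 64x^2)(9 + 9x)    [combine like terms]
= -441 - 441x + 216xy + 216x^2y + 189y + 189xy + 576x^2 + 576x^3    [distributive law]
= -441 - 441x + 405xy + 216x^2y + 189y + 576x^2 + 576x^3    [combine like terms]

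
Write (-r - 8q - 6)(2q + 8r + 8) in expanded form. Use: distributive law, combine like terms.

-66qr - 8r² - 56r - 16q² - 76q - 48

(-r - 8q - 6)(2q + 8r + 8)
= -2qr - 8r² - 8r - 16q² - 64qr - 64q - 12q - 48r - 48    [distributive law]
= -66qr - 8r² - 56r - 16q² - 76q - 48    [combine like terms]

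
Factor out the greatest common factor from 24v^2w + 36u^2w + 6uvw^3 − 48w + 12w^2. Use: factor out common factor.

6w(4v^2 + 6u^2 + uvw^2 − 8 + 2w)

24v^2w + 36u^2w + 6uvw^3 − 48w + 12w^2
= 6(4v^2w + 6u^2w + uvw^3 − 8w + 2w^2)    [factor out 6]
= 6w(4v^2 + 6u^2 + uvw^2 − 8 + 2w)    [factor out w]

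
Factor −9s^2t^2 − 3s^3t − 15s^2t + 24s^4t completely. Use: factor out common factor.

−9s^2t^2 − 3s^3t − 15s^2t + 24s^4t
= 3(−3s^2t^2 − s^3t − 5s^2t + 8s^4t)    [factor out 3]
= 3s^2t(−3t − s − 5 + 8s^2)    [factor out s^2t]

3s^2t(−3t − s − 5 + 8s^2)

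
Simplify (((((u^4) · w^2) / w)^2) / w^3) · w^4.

(((((u^4) · w^2) / w)^2) / w^3) · w^4
= (((((u^4) · w^2)^2) / (w^2)) / w^3) · w^4    [power of a quotient]
= (((((u^4)^2) · ((w^2)^2)) / (w^2)) / w^3) · w^4    [power of a product]
= ((((u^8) · ((w^2)^2)) / (w^2)) / w^3) · w^4    [power of a power]
= (((u^8 · w^4) / (w^2)) / w^3) · w^4    [power of a power]
= u^8w^3    [quotient of powers; product of powers]

u^8w^3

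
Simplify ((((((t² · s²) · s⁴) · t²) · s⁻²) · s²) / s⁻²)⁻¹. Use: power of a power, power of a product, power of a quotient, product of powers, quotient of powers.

((((((t² · s²) · s⁴) · t²) · s⁻²) · s²) / s⁻²)⁻¹
= ((((((t² · s²) · s⁴) · t²) · s⁻²) · s²)⁻¹) / ((s⁻²)⁻¹)    [power of a quotient]
= ((((((t² · s²) · s⁴) · t²) · s⁻²)⁻¹) · ((s²)⁻¹)) / ((s⁻²)⁻¹)    [power of a product]
= ((((((t² · s²) · s⁴) · t²)⁻¹) · ((s⁻²)⁻¹)) · ((s²)⁻¹)) / ((s⁻²)⁻¹)    [power of a product]
= ((((((t² · s²) · s⁴)⁻¹) · ((t²)⁻¹)) · ((s⁻²)⁻¹)) · ((s²)⁻¹)) / ((s⁻²)⁻¹)    [power of a product]
= ((((((t² · s²)⁻¹) · ((s⁴)⁻¹)) · ((t²)⁻¹)) · ((s⁻²)⁻¹)) · ((s²)⁻¹)) / ((s⁻²)⁻¹)    [power of a product]
= (((((((t²)⁻¹) · ((s²)⁻¹)) · ((s⁴)⁻¹)) · ((t²)⁻¹)) · ((s⁻²)⁻¹)) · ((s²)⁻¹)) / ((s⁻²)⁻¹)    [power of a product]
= (((((t⁻² · ((s²)⁻¹)) · ((s⁴)⁻¹)) · ((t²)⁻¹)) · ((s⁻²)⁻¹)) · ((s²)⁻¹)) / ((s⁻²)⁻¹)    [power of a power]
= (((((t⁻² · s⁻²) · ((s⁴)⁻¹)) · ((t²)⁻¹)) · ((s⁻²)⁻¹)) · ((s²)⁻¹)) / ((s⁻²)⁻¹)    [power of a power]
= (((((t⁻² · s⁻²) · s⁻⁴) · ((t²)⁻¹)) · ((s⁻²)⁻¹)) · ((s²)⁻¹)) / ((s⁻²)⁻¹)    [power of a power]
= (((((t⁻² · s⁻²) · s⁻⁴) · t⁻²) · ((s⁻²)⁻¹)) · ((s²)⁻¹)) / ((s⁻²)⁻¹)    [power of a power]
= (((((t⁻² · s⁻²) · s⁻⁴) · t⁻²) · s²) · ((s²)⁻¹)) / ((s⁻²)⁻¹)    [power of a power]
= (((((t⁻² · s⁻²) · s⁻⁴) · t⁻²) · s²) · s⁻²) / ((s⁻²)⁻¹)    [power of a power]
= (((((t⁻² · s⁻²) · s⁻⁴) · t⁻²) · s²) · s⁻²) / s²    [power of a power]
= s⁻⁸t⁻⁴    [quotient of powers; product of powers]

s⁻⁸t⁻⁴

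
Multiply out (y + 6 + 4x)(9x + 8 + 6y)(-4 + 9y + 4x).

818xy + 321xy^2 + 456x^2y + 256y + 372y^2 + 54y^3 - 152x + 200x^2 - 192 + 144x^3

(y + 6 + 4x)(9x + 8 + 6y)(-4 + 9y + 4x)
= (9xy + 8y + 6y^2 + 54x + 48 + 36y + 36x^2 + 32x + 24xy)(-4 + 9y + 4x)    [distributive law]
= (33xy + 44y + 6y^2 + 86x + 48 + 36x^2)(-4 + 9y + 4x)    [combine like terms]
= -132xy + 297xy^2 + 132x^2y - 176y + 396y^2 + 176xy - 24y^2 + 54y^3 + 24xy^2 - 344x + 774xy + 344x^2 - 192 + 432y + 192x - 144x^2 + 324x^2y + 144x^3    [distributive law]
= 818xy + 321xy^2 + 456x^2y + 256y + 372y^2 + 54y^3 - 152x + 200x^2 - 192 + 144x^3    [combine like terms]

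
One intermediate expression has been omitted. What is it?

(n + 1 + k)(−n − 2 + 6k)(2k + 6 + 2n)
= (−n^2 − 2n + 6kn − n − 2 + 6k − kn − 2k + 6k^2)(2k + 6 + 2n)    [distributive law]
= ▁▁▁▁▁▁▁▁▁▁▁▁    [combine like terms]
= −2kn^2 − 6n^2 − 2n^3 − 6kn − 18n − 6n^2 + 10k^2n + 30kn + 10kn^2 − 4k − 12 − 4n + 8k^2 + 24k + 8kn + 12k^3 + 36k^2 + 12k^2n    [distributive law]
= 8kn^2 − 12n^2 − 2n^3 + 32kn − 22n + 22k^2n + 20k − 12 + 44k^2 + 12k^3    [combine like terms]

After combine like terms, the bracketed line is:

(−n^2 − 3n + 5kn − 2 + 4k + 6k^2)(2k + 6 + 2n)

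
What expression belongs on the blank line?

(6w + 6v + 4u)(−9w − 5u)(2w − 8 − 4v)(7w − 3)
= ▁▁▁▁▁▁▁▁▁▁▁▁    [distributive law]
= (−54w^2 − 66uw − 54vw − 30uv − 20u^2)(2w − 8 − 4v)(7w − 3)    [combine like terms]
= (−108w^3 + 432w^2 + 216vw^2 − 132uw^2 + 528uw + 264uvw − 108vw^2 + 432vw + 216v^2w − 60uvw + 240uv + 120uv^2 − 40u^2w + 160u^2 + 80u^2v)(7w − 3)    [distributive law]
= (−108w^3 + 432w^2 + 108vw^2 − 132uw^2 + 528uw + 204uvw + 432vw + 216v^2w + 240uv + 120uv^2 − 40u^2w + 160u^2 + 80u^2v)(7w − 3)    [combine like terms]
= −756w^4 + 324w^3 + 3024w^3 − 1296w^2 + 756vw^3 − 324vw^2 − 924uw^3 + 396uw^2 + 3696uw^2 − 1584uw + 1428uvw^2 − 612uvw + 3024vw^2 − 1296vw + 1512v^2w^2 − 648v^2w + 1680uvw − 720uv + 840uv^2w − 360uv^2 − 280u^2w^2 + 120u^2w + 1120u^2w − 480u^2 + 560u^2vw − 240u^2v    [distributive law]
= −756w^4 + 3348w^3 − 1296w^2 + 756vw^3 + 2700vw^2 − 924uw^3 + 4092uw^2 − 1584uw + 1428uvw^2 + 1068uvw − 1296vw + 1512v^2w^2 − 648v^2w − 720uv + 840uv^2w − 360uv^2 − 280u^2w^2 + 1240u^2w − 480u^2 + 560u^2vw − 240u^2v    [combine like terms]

By distributive law:

(−54w^2 − 30uw − 54vw − 30uv − 36uw − 20u^2)(2w − 8 − 4v)(7w − 3)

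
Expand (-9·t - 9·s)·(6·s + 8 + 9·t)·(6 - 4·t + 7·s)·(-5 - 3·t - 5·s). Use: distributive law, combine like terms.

8586·s·t + 4203·s·t^2 + 11259·s^2·t - 1539·s·t^3 + 2322·s^2·t^2 + 4779·s^3·t + 2160·t + 2286·t^2 - 1026·t^3 - 972·t^4 + 6300·s^2 + 6030·s^3 + 1890·s^4 + 2160·s

(-9·t - 9·s)·(6·s + 8 + 9·t)·(6 - 4·t + 7·s)·(-5 - 3·t - 5·s)
= (-54·s·t - 72·t - 81·t^2 - 54·s^2 - 72·s - 81·s·t)·(6 - 4·t + 7·s)·(-5 - 3·t - 5·s)    [distributive law]
= (-135·s·t - 72·t - 81·t^2 - 54·s^2 - 72·s)·(6 - 4·t + 7·s)·(-5 - 3·t - 5·s)    [combine like terms]
= (-810·s·t + 540·s·t^2 - 945·s^2·t - 432·t + 288·t^2 - 504·s·t - 486·t^2 + 324·t^3 - 567·s·t^2 - 324·s^2 + 216·s^2·t - 378·s^3 - 432·s + 288·s·t - 504·s^2)·(-5 - 3·t - 5·s)    [distributive law]
= (-1026·s·t - 27·s·t^2 - 729·s^2·t - 432·t - 198·t^2 + 324·t^3 - 828·s^2 - 378·s^3 - 432·s)·(-5 - 3·t - 5·s)    [combine like terms]
= 5130·s·t + 3078·s·t^2 + 5130·s^2·t + 135·s·t^2 + 81·s·t^3 + 135·s^2·t^2 + 3645·s^2·t + 2187·s^2·t^2 + 3645·s^3·t + 2160·t + 1296·t^2 + 2160·s·t + 990·t^2 + 594·t^3 + 990·s·t^2 - 1620·t^3 - 972·t^4 - 1620·s·t^3 + 4140·s^2 + 2484·s^2·t + 4140·s^3 + 1890·s^3 + 1134·s^3·t + 1890·s^4 + 2160·s + 1296·s·t + 2160·s^2    [distributive law]
= 8586·s·t + 4203·s·t^2 + 11259·s^2·t - 1539·s·t^3 + 2322·s^2·t^2 + 4779·s^3·t + 2160·t + 2286·t^2 - 1026·t^3 - 972·t^4 + 6300·s^2 + 6030·s^3 + 1890·s^4 + 2160·s    [combine like terms]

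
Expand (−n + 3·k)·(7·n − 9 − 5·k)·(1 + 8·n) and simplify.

65·n^2 − 56·n^3 + 9·n − 190·k·n + 208·k·n^2 − 27·k − 15·k^2 − 120·k^2·n

(−n + 3·k)·(7·n − 9 − 5·k)·(1 + 8·n)
= (−7·n^2 + 9·n + 5·k·n + 21·k·n − 27·k − 15·k^2)·(1 + 8·n)    [distributive law]
= (−7·n^2 + 9·n + 26·k·n − 27·k − 15·k^2)·(1 + 8·n)    [combine like terms]
= −7·n^2 − 56·n^3 + 9·n + 72·n^2 + 26·k·n + 208·k·n^2 − 27·k − 216·k·n − 15·k^2 − 120·k^2·n    [distributive law]
= 65·n^2 − 56·n^3 + 9·n − 190·k·n + 208·k·n^2 − 27·k − 15·k^2 − 120·k^2·n    [combine like terms]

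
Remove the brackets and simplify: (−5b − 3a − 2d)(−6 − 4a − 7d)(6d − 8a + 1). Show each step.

(−5b − 3a − 2d)(−6 − 4a − 7d)(6d − 8a + 1)
= (30b + 20ab + 35bd + 18a + 12a² + 21ad + 12d + 8ad + 14d²)(6d − 8a + 1)    [distributive law]
= (30b + 20ab + 35bd + 18a + 12a² + 29ad + 12d + 14d²)(6d − 8a + 1)    [combine like terms]
= 180bd − 240ab + 30b + 120abd − 160a²b + 20ab + 210bd² − 280abd + 35bd + 108ad − 144a² + 18a + 72a²d − 96a³ + 12a² + 174ad² − 232a²d + 29ad + 72d² − 96ad + 12d + 84d³ − 112ad² + 14d²    [distributive law]
= 215bd − 220ab + 30b − 160abd − 160a²b + 210bd² + 41ad − 132a² + 18a − 160a²d − 96a³ + 62ad² + 86d² + 12d + 84d³    [combine like terms]

215bd − 220ab + 30b − 160abd − 160a²b + 210bd² + 41ad − 132a² + 18a − 160a²d − 96a³ + 62ad² + 86d² + 12d + 84d³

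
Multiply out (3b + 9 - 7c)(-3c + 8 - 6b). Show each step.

(3b + 9 - 7c)(-3c + 8 - 6b)
= -9bc + 24b - 18b^2 - 27c + 72 - 54b + 21c^2 - 56c + 42bc    [distributive law]
= 33bc - 30b - 18b^2 - 83c + 72 + 21c^2    [combine like terms]

33bc - 30b - 18b^2 - 83c + 72 + 21c^2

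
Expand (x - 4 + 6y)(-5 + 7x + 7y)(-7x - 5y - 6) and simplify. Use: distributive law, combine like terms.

189x² + 277xy + 58x - 49x³ - 378x²y - 539xy² + 248y - 120 + 38y² - 210y³

(x - 4 + 6y)(-5 + 7x + 7y)(-7x - 5y - 6)
= (-5x + 7x² + 7xy + 20 - 28x - 28y - 30y + 42xy + 42y²)(-7x - 5y - 6)    [distributive law]
= (-33x + 7x² + 49xy + 20 - 58y + 42y²)(-7x - 5y - 6)    [combine like terms]
= 231x² + 165xy + 198x - 49x³ - 35x²y - 42x² - 343x²y - 245xy² - 294xy - 140x - 100y - 120 + 406xy + 290y² + 348y - 294xy² - 210y³ - 252y²    [distributive law]
= 189x² + 277xy + 58x - 49x³ - 378x²y - 539xy² + 248y - 120 + 38y² - 210y³    [combine like terms]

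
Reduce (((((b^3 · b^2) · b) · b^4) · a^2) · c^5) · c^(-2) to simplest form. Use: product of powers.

(((((b^3 · b^2) · b) · b^4) · a^2) · c^5) · c^(-2)
= ((((b^5 · b) · b^4) · a^2) · c^5) · c^(-2)    [product of powers]
= (((b^6 · b^4) · a^2) · c^5) · c^(-2)    [product of powers]
= ((b^10 · a^2) · c^5) · c^(-2)    [product of powers]
= a^2b^10c^3    [product of powers]

a^2b^10c^3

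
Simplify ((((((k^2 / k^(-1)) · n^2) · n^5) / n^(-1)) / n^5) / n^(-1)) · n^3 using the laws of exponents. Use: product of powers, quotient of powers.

((((((k^2 / k^(-1)) · n^2) · n^5) / n^(-1)) / n^5) / n^(-1)) · n^3
= (((((k^3 · n^2) · n^5) / n^(-1)) / n^5) / n^(-1)) · n^3    [quotient of powers]
= k^3·n^7    [quotient of powers; product of powers]

k^3·n^7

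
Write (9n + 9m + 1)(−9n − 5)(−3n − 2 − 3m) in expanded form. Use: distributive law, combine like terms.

243n^3 + 324n^2 + 486mn^2 + 123n + 459mn + 243m^2n + 105m + 135m^2 + 10

(9n + 9m + 1)(−9n − 5)(−3n − 2 − 3m)
= (−81n^2 − 45n − 81mn − 45m − 9n − 5)(−3n − 2 − 3m)    [distributive law]
= (−81n^2 − 54n − 81mn − 45m − 5)(−3n − 2 − 3m)    [combine like terms]
= 243n^3 + 162n^2 + 243mn^2 + 162n^2 + 108n + 162mn + 243mn^2 + 162mn + 243m^2n + 135mn + 90m + 135m^2 + 15n + 10 + 15m    [distributive law]
= 243n^3 + 324n^2 + 486mn^2 + 123n + 459mn + 243m^2n + 105m + 135m^2 + 10    [combine like terms]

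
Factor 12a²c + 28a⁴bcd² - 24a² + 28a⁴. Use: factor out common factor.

12a²c + 28a⁴bcd² - 24a² + 28a⁴
= 4(3a²c + 7a⁴bcd² - 6a² + 7a⁴)    [factor out 4]
= 4a²(3c + 7a²bcd² - 6 + 7a²)    [factor out a²]

4a²(3c + 7a²bcd² - 6 + 7a²)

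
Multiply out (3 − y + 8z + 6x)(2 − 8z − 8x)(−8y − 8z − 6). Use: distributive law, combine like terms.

−36y − 36 + 32yz + 448z^2 + 48xy + 768xz + 72x + 16y^2 − 64y^2z + 448yz^2 − 64xy^2 + 832xyz + 512z^3 + 896xz^2 + 384x^2y + 384x^2z + 288x^2

(3 − y + 8z + 6x)(2 − 8z − 8x)(−8y − 8z − 6)
= (6 − 24z − 24x − 2y + 8yz + 8xy + 16z − 64z^2 − 64xz + 12x − 48xz − 48x^2)(−8y − 8z − 6)    [distributive law]
= (6 − 8z − 12x − 2y + 8yz + 8xy − 64z^2 − 112xz − 48x^2)(−8y − 8z − 6)    [combine like terms]
= −48y − 48z − 36 + 64yz + 64z^2 + 48z + 96xy + 96xz + 72x + 16y^2 + 16yz + 12y − 64y^2z − 64yz^2 − 48yz − 64xy^2 − 64xyz − 48xy + 512yz^2 + 512z^3 + 384z^2 + 896xyz + 896xz^2 + 672xz + 384x^2y + 384x^2z + 288x^2    [distributive law]
= −36y − 36 + 32yz + 448z^2 + 48xy + 768xz + 72x + 16y^2 − 64y^2z + 448yz^2 − 64xy^2 + 832xyz + 512z^3 + 896xz^2 + 384x^2y + 384x^2z + 288x^2    [combine like terms]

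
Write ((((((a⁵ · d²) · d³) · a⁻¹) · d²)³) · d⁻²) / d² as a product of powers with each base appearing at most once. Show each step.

a¹²d¹⁷

((((((a⁵ · d²) · d³) · a⁻¹) · d²)³) · d⁻²) / d²
= ((((((a⁵ · d²) · d³) · a⁻¹)³) · ((d²)³)) · d⁻²) / d²    [power of a product]
= ((((((a⁵ · d²) · d³)³) · ((a⁻¹)³)) · ((d²)³)) · d⁻²) / d²    [power of a product]
= ((((((a⁵ · d²)³) · ((d³)³)) · ((a⁻¹)³)) · ((d²)³)) · d⁻²) / d²    [power of a product]
= (((((((a⁵)³) · ((d²)³)) · ((d³)³)) · ((a⁻¹)³)) · ((d²)³)) · d⁻²) / d²    [power of a product]
= (((((a¹⁵ · ((d²)³)) · ((d³)³)) · ((a⁻¹)³)) · ((d²)³)) · d⁻²) / d²    [power of a power]
= (((((a¹⁵ · d⁶) · ((d³)³)) · ((a⁻¹)³)) · ((d²)³)) · d⁻²) / d²    [power of a power]
= (((((a¹⁵ · d⁶) · d⁹) · ((a⁻¹)³)) · ((d²)³)) · d⁻²) / d²    [power of a power]
= (((((a¹⁵ · d⁶) · d⁹) · a⁻³) · ((d²)³)) · d⁻²) / d²    [power of a power]
= (((((a¹⁵ · d⁶) · d⁹) · a⁻³) · d⁶) · d⁻²) / d²    [power of a power]
= a¹²d¹⁷    [quotient of powers; product of powers]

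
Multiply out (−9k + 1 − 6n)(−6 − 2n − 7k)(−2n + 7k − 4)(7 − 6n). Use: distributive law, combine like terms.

(−9k + 1 − 6n)(−6 − 2n − 7k)(−2n + 7k − 4)(7 − 6n)
= (54k + 18kn + 63k^2 − 6 − 2n − 7k + 36n + 12n^2 + 42kn)(−2n + 7k − 4)(7 − 6n)    [distributive law]
= (47k + 60kn + 63k^2 − 6 + 34n + 12n^2)(−2n + 7k − 4)(7 − 6n)    [combine like terms]
= (−94kn + 329k^2 − 188k − 120kn^2 + 420k^2n − 240kn − 126k^2n + 441k^3 − 252k^2 + 12n − 42k + 24 − 68n^2 + 238kn − 136n − 24n^3 + 84kn^2 − 48n^2)(7 − 6n)    [distributive law]
= (−96kn + 77k^2 − 230k − 36kn^2 + 294k^2n + 441k^3 − 124n + 24 − 116n^2 − 24n^3)(7 − 6n)    [combine like terms]
= −672kn + 576kn^2 + 539k^2 − 462k^2n − 1610k + 1380kn − 252kn^2 + 216kn^3 + 2058k^2n − 1764k^2n^2 + 3087k^3 − 2646k^3n − 868n + 744n^2 + 168 − 144n − 812n^2 + 696n^3 − 168n^3 + 144n^4    [distributive law]
= 708kn + 324kn^2 + 539k^2 + 1596k^2n − 1610k + 216kn^3 − 1764k^2n^2 + 3087k^3 − 2646k^3n − 1012n − 68n^2 + 168 + 528n^3 + 144n^4    [combine like terms]

708kn + 324kn^2 + 539k^2 + 1596k^2n − 1610k + 216kn^3 − 1764k^2n^2 + 3087k^3 − 2646k^3n − 1012n − 68n^2 + 168 + 528n^3 + 144n^4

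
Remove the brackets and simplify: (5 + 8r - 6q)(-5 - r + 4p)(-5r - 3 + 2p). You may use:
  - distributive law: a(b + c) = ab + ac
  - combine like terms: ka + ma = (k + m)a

260r + 75 - 110p + 249r² - 286pr + 40p² + 40r³ - 176pr² + 64p²r - 168qr - 90q + 132pq - 30qr² + 132pqr - 48p²q

(5 + 8r - 6q)(-5 - r + 4p)(-5r - 3 + 2p)
= (-25 - 5r + 20p - 40r - 8r² + 32pr + 30q + 6qr - 24pq)(-5r - 3 + 2p)    [distributive law]
= (-25 - 45r + 20p - 8r² + 32pr + 30q + 6qr - 24pq)(-5r - 3 + 2p)    [combine like terms]
= 125r + 75 - 50p + 225r² + 135r - 90pr - 100pr - 60p + 40p² + 40r³ + 24r² - 16pr² - 160pr² - 96pr + 64p²r - 150qr - 90q + 60pq - 30qr² - 18qr + 12pqr + 120pqr + 72pq - 48p²q    [distributive law]
= 260r + 75 - 110p + 249r² - 286pr + 40p² + 40r³ - 176pr² + 64p²r - 168qr - 90q + 132pq - 30qr² + 132pqr - 48p²q    [combine like terms]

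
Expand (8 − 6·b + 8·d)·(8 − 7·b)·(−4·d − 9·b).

(8 − 6·b + 8·d)·(8 − 7·b)·(−4·d − 9·b)
= (64 − 56·b − 48·b + 42·b² + 64·d − 56·b·d)·(−4·d − 9·b)    [distributive law]
= (64 − 104·b + 42·b² + 64·d − 56·b·d)·(−4·d − 9·b)    [combine like terms]
= −256·d − 576·b + 416·b·d + 936·b² − 168·b²·d − 378·b³ − 256·d² − 576·b·d + 224·b·d² + 504·b²·d    [distributive law]
= −256·d − 576·b − 160·b·d + 936·b² + 336·b²·d − 378·b³ − 256·d² + 224·b·d²    [combine like terms]

−256·d − 576·b − 160·b·d + 936·b² + 336·b²·d − 378·b³ − 256·d² + 224·b·d²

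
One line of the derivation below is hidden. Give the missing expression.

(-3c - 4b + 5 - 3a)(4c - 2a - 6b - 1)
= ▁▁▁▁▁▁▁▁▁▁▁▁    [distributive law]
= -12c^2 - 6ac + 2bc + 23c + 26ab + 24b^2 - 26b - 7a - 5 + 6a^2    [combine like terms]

Applying distributive law to the line above:

-12c^2 + 6ac + 18bc + 3c - 16bc + 8ab + 24b^2 + 4b + 20c - 10a - 30b - 5 - 12ac + 6a^2 + 18ab + 3a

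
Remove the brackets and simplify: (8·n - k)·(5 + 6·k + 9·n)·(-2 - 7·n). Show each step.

-80·n - 424·n^2 - 43·k·n - 273·k·n^2 - 504·n^3 + 10·k + 12·k^2 + 42·k^2·n

(8·n - k)·(5 + 6·k + 9·n)·(-2 - 7·n)
= (40·n + 48·k·n + 72·n^2 - 5·k - 6·k^2 - 9·k·n)·(-2 - 7·n)    [distributive law]
= (40·n + 39·k·n + 72·n^2 - 5·k - 6·k^2)·(-2 - 7·n)    [combine like terms]
= -80·n - 280·n^2 - 78·k·n - 273·k·n^2 - 144·n^2 - 504·n^3 + 10·k + 35·k·n + 12·k^2 + 42·k^2·n    [distributive law]
= -80·n - 424·n^2 - 43·k·n - 273·k·n^2 - 504·n^3 + 10·k + 12·k^2 + 42·k^2·n    [combine like terms]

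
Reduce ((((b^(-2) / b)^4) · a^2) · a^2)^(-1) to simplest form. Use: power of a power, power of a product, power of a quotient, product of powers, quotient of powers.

((((b^(-2) / b)^4) · a^2) · a^2)^(-1)
= ((((b^(-2) / b)^4) · a^2)^(-1)) · ((a^2)^(-1))    [power of a product]
= ((((b^(-2) / b)^4)^(-1)) · ((a^2)^(-1))) · ((a^2)^(-1))    [power of a product]
= (((b^(-2) / b)^(-4)) · ((a^2)^(-1))) · ((a^2)^(-1))    [power of a power]
= ((((b^(-2))^(-4)) / (b^(-4))) · ((a^2)^(-1))) · ((a^2)^(-1))    [power of a quotient]
= ((b^8 / (b^(-4))) · ((a^2)^(-1))) · ((a^2)^(-1))    [power of a power]
= (b^12 · ((a^2)^(-1))) · ((a^2)^(-1))    [quotient of powers]
= (b^12 · a^(-2)) · ((a^2)^(-1))    [power of a power]
= (b^12 · a^(-2)) · a^(-2)    [power of a power]
= a^(-4)b^12    [product of powers]

a^(-4)b^12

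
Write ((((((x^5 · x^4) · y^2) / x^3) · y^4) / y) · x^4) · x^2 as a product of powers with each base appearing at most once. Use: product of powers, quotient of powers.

((((((x^5 · x^4) · y^2) / x^3) · y^4) / y) · x^4) · x^2
= (((((x^9 · y^2) / x^3) · y^4) / y) · x^4) · x^2    [product of powers]
= x^12·y^5    [quotient of powers; product of powers]

x^12·y^5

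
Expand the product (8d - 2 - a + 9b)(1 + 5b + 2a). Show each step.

(8d - 2 - a + 9b)(1 + 5b + 2a)
= 8d + 40bd + 16ad - 2 - 10b - 4a - a - 5ab - 2a^2 + 9b + 45b^2 + 18ab    [distributive law]
= 8d + 40bd + 16ad - 2 - b - 5a + 13ab - 2a^2 + 45b^2    [combine like terms]

8d + 40bd + 16ad - 2 - b - 5a + 13ab - 2a^2 + 45b^2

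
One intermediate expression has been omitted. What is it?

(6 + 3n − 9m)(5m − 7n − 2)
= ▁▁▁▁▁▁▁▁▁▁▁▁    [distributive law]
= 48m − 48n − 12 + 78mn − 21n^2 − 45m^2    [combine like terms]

Applying distributive law to the line above:

30m − 42n − 12 + 15mn − 21n^2 − 6n − 45m^2 + 63mn + 18m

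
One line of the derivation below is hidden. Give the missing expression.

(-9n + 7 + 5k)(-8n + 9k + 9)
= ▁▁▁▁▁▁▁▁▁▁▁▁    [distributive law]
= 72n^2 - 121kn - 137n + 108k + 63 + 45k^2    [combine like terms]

After distributive law, the bracketed line is:

72n^2 - 81kn - 81n - 56n + 63k + 63 - 40kn + 45k^2 + 45k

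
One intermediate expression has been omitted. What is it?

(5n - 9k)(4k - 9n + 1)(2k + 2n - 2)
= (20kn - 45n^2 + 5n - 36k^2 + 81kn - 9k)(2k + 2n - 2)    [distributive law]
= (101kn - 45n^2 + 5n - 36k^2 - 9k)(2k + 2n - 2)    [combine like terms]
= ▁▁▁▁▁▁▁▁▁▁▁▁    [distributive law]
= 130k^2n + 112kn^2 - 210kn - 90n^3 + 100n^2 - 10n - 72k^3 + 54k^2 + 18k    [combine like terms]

By distributive law:

202k^2n + 202kn^2 - 202kn - 90kn^2 - 90n^3 + 90n^2 + 10kn + 10n^2 - 10n - 72k^3 - 72k^2n + 72k^2 - 18k^2 - 18kn + 18k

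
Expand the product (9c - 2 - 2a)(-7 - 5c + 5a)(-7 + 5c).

441c + 50c^2 - 225c^3 - 365ac + 275ac^2 - 98 - 28a + 70a^2 - 50a^2c

(9c - 2 - 2a)(-7 - 5c + 5a)(-7 + 5c)
= (-63c - 45c^2 + 45ac + 14 + 10c - 10a + 14a + 10ac - 10a^2)(-7 + 5c)    [distributive law]
= (-53c - 45c^2 + 55ac + 14 + 4a - 10a^2)(-7 + 5c)    [combine like terms]
= 371c - 265c^2 + 315c^2 - 225c^3 - 385ac + 275ac^2 - 98 + 70c - 28a + 20ac + 70a^2 - 50a^2c    [distributive law]
= 441c + 50c^2 - 225c^3 - 365ac + 275ac^2 - 98 - 28a + 70a^2 - 50a^2c    [combine like terms]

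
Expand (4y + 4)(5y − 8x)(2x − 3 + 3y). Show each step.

−56xy^2 + 60y^3 − 64x^2y + 40xy − 60y − 64x^2 + 96x

(4y + 4)(5y − 8x)(2x − 3 + 3y)
= (20y^2 − 32xy + 20y − 32x)(2x − 3 + 3y)    [distributive law]
= 40xy^2 − 60y^2 + 60y^3 − 64x^2y + 96xy − 96xy^2 + 40xy − 60y + 60y^2 − 64x^2 + 96x − 96xy    [distributive law]
= −56xy^2 + 60y^3 − 64x^2y + 40xy − 60y − 64x^2 + 96x    [combine like terms]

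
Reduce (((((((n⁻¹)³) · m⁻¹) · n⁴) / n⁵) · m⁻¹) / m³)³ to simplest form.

m⁻¹⁵·n⁻¹²

(((((((n⁻¹)³) · m⁻¹) · n⁴) / n⁵) · m⁻¹) / m³)³
= (((((((n⁻¹)³) · m⁻¹) · n⁴) / n⁵) · m⁻¹)³) / ((m³)³)    [power of a quotient]
= (((((((n⁻¹)³) · m⁻¹) · n⁴) / n⁵)³) · ((m⁻¹)³)) / ((m³)³)    [power of a product]
= (((((((n⁻¹)³) · m⁻¹) · n⁴)³) / ((n⁵)³)) · ((m⁻¹)³)) / ((m³)³)    [power of a quotient]
= (((((((n⁻¹)³) · m⁻¹)³) · ((n⁴)³)) / ((n⁵)³)) · ((m⁻¹)³)) / ((m³)³)    [power of a product]
= (((((((n⁻¹)³)³) · ((m⁻¹)³)) · ((n⁴)³)) / ((n⁵)³)) · ((m⁻¹)³)) / ((m³)³)    [power of a product]
= ((((((n⁻¹)⁹) · ((m⁻¹)³)) · ((n⁴)³)) / ((n⁵)³)) · ((m⁻¹)³)) / ((m³)³)    [power of a power]
= ((((n⁻⁹ · ((m⁻¹)³)) · ((n⁴)³)) / ((n⁵)³)) · ((m⁻¹)³)) / ((m³)³)    [power of a power]
= ((((n⁻⁹ · m⁻³) · ((n⁴)³)) / ((n⁵)³)) · ((m⁻¹)³)) / ((m³)³)    [power of a power]
= ((((n⁻⁹ · m⁻³) · n¹²) / ((n⁵)³)) · ((m⁻¹)³)) / ((m³)³)    [power of a power]
= ((((n⁻⁹ · m⁻³) · n¹²) / n¹⁵) · ((m⁻¹)³)) / ((m³)³)    [power of a power]
= ((((n⁻⁹ · m⁻³) · n¹²) / n¹⁵) · m⁻³) / ((m³)³)    [power of a power]
= ((((n⁻⁹ · m⁻³) · n¹²) / n¹⁵) · m⁻³) / m⁹    [power of a power]
= m⁻¹⁵·n⁻¹²    [quotient of powers; product of powers]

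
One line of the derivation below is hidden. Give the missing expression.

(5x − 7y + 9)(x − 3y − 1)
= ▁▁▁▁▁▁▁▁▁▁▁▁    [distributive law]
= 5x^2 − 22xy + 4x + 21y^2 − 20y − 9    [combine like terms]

After distributive law, the bracketed line is:

5x^2 − 15xy − 5x − 7xy + 21y^2 + 7y + 9x − 27y − 9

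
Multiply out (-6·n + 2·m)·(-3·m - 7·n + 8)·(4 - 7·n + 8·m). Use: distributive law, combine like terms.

-480·m·n + 308·m·n^2 + 74·m^2·n + 504·n^2 - 294·n^3 - 192·n + 104·m^2 - 48·m^3 + 64·m

(-6·n + 2·m)·(-3·m - 7·n + 8)·(4 - 7·n + 8·m)
= (18·m·n + 42·n^2 - 48·n - 6·m^2 - 14·m·n + 16·m)·(4 - 7·n + 8·m)    [distributive law]
= (4·m·n + 42·n^2 - 48·n - 6·m^2 + 16·m)·(4 - 7·n + 8·m)    [combine like terms]
= 16·m·n - 28·m·n^2 + 32·m^2·n + 168·n^2 - 294·n^3 + 336·m·n^2 - 192·n + 336·n^2 - 384·m·n - 24·m^2 + 42·m^2·n - 48·m^3 + 64·m - 112·m·n + 128·m^2    [distributive law]
= -480·m·n + 308·m·n^2 + 74·m^2·n + 504·n^2 - 294·n^3 - 192·n + 104·m^2 - 48·m^3 + 64·m    [combine like terms]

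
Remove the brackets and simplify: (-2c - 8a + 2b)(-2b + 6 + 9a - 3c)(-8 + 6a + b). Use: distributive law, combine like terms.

(-2c - 8a + 2b)(-2b + 6 + 9a - 3c)(-8 + 6a + b)
= (4bc - 12c - 18ac + 6c^2 + 16ab - 48a - 72a^2 + 24ac - 4b^2 + 12b + 18ab - 6bc)(-8 + 6a + b)    [distributive law]
= (-2bc - 12c + 6ac + 6c^2 + 34ab - 48a - 72a^2 - 4b^2 + 12b)(-8 + 6a + b)    [combine like terms]
= 16bc - 12abc - 2b^2c + 96c - 72ac - 12bc - 48ac + 36a^2c + 6abc - 48c^2 + 36ac^2 + 6bc^2 - 272ab + 204a^2b + 34ab^2 + 384a - 288a^2 - 48ab + 576a^2 - 432a^3 - 72a^2b + 32b^2 - 24ab^2 - 4b^3 - 96b + 72ab + 12b^2    [distributive law]
= 4bc - 6abc - 2b^2c + 96c - 120ac + 36a^2c - 48c^2 + 36ac^2 + 6bc^2 - 248ab + 132a^2b + 10ab^2 + 384a + 288a^2 - 432a^3 + 44b^2 - 4b^3 - 96b    [combine like terms]

4bc - 6abc - 2b^2c + 96c - 120ac + 36a^2c - 48c^2 + 36ac^2 + 6bc^2 - 248ab + 132a^2b + 10ab^2 + 384a + 288a^2 - 432a^3 + 44b^2 - 4b^3 - 96b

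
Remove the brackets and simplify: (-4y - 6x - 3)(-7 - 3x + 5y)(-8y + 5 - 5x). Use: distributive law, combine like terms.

-204y² - 103y - 563xy + 244xy² - 54x²y + 160y³ + 150x - 165x² - 90x³ + 105

(-4y - 6x - 3)(-7 - 3x + 5y)(-8y + 5 - 5x)
= (28y + 12xy - 20y² + 42x + 18x² - 30xy + 21 + 9x - 15y)(-8y + 5 - 5x)    [distributive law]
= (13y - 18xy - 20y² + 51x + 18x² + 21)(-8y + 5 - 5x)    [combine like terms]
= -104y² + 65y - 65xy + 144xy² - 90xy + 90x²y + 160y³ - 100y² + 100xy² - 408xy + 255x - 255x² - 144x²y + 90x² - 90x³ - 168y + 105 - 105x    [distributive law]
= -204y² - 103y - 563xy + 244xy² - 54x²y + 160y³ + 150x - 165x² - 90x³ + 105    [combine like terms]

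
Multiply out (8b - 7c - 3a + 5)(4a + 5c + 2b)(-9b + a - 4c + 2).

(8b - 7c - 3a + 5)(4a + 5c + 2b)(-9b + a - 4c + 2)
= (32ab + 40bc + 16b² - 28ac - 35c² - 14bc - 12a² - 15ac - 6ab + 20a + 25c + 10b)(-9b + a - 4c + 2)    [distributive law]
= (26ab + 26bc + 16b² - 43ac - 35c² - 12a² + 20a + 25c + 10b)(-9b + a - 4c + 2)    [combine like terms]
= -234ab² + 26a²b - 104abc + 52ab - 234b²c + 26abc - 104bc² + 52bc - 144b³ + 16ab² - 64b²c + 32b² + 387abc - 43a²c + 172ac² - 86ac + 315bc² - 35ac² + 140c³ - 70c² + 108a²b - 12a³ + 48a²c - 24a² - 180ab + 20a² - 80ac + 40a - 225bc + 25ac - 100c² + 50c - 90b² + 10ab - 40bc + 20b    [distributive law]
= -218ab² + 134a²b + 309abc - 118ab - 298b²c + 211bc² - 213bc - 144b³ - 58b² + 5a²c + 137ac² - 141ac + 140c³ - 170c² - 12a³ - 4a² + 40a + 50c + 20b    [combine like terms]

-218ab² + 134a²b + 309abc - 118ab - 298b²c + 211bc² - 213bc - 144b³ - 58b² + 5a²c + 137ac² - 141ac + 140c³ - 170c² - 12a³ - 4a² + 40a + 50c + 20b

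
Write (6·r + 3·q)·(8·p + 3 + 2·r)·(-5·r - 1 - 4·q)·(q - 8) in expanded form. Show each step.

-240·p·q·r^2 + 1920·p·r^2 + 2448·p·q·r + 384·p·r - 312·p·q^2·r + 522·q·r^2 + 816·r^2 + 966·q·r + 144·r + 69·q^2·r - 60·q·r^3 + 480·r^3 - 78·q^2·r^2 + 744·p·q^2 + 192·p·q - 96·p·q^3 + 279·q^2 + 72·q - 36·q^3 - 24·q^3·r

(6·r + 3·q)·(8·p + 3 + 2·r)·(-5·r - 1 - 4·q)·(q - 8)
= (48·p·r + 18·r + 12·r^2 + 24·p·q + 9·q + 6·q·r)·(-5·r - 1 - 4·q)·(q - 8)    [distributive law]
= (-240·p·r^2 - 48·p·r - 192·p·q·r - 90·r^2 - 18·r - 72·q·r - 60·r^3 - 12·r^2 - 48·q·r^2 - 120·p·q·r - 24·p·q - 96·p·q^2 - 45·q·r - 9·q - 36·q^2 - 30·q·r^2 - 6·q·r - 24·q^2·r)·(q - 8)    [distributive law]
= (-240·p·r^2 - 48·p·r - 312·p·q·r - 102·r^2 - 18·r - 123·q·r - 60·r^3 - 78·q·r^2 - 24·p·q - 96·p·q^2 - 9·q - 36·q^2 - 24·q^2·r)·(q - 8)    [combine like terms]
= -240·p·q·r^2 + 1920·p·r^2 - 48·p·q·r + 384·p·r - 312·p·q^2·r + 2496·p·q·r - 102·q·r^2 + 816·r^2 - 18·q·r + 144·r - 123·q^2·r + 984·q·r - 60·q·r^3 + 480·r^3 - 78·q^2·r^2 + 624·q·r^2 - 24·p·q^2 + 192·p·q - 96·p·q^3 + 768·p·q^2 - 9·q^2 + 72·q - 36·q^3 + 288·q^2 - 24·q^3·r + 192·q^2·r    [distributive law]
= -240·p·q·r^2 + 1920·p·r^2 + 2448·p·q·r + 384·p·r - 312·p·q^2·r + 522·q·r^2 + 816·r^2 + 966·q·r + 144·r + 69·q^2·r - 60·q·r^3 + 480·r^3 - 78·q^2·r^2 + 744·p·q^2 + 192·p·q - 96·p·q^3 + 279·q^2 + 72·q - 36·q^3 - 24·q^3·r    [combine like terms]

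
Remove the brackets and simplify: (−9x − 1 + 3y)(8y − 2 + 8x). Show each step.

−48xy + 10x − 72x² − 14y + 2 + 24y²

(−9x − 1 + 3y)(8y − 2 + 8x)
= −72xy + 18x − 72x² − 8y + 2 − 8x + 24y² − 6y + 24xy    [distributive law]
= −48xy + 10x − 72x² − 14y + 2 + 24y²    [combine like terms]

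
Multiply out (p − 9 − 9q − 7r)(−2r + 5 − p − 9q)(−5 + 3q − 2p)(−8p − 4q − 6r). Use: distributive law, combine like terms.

66p^2r + 3792pqr + 506pr^2 + 1234p^2qr − 384pq^2r + 658pqr^2 + 68p^3r + 284p^2r^2 − 160p^2 + 2440pq − 800pr + 332p^2q + 2496pq^2 + 184p^3 + 16p^3q + 1308p^2q^2 − 16p^4 + 1550qr − 510r^2 + 3606q^2r + 3016qr^2 − 1800p − 900q − 1350r + 1260q^2 + 1188q^3 − 2430q^3r − 1626q^2r^2 − 1296pq^3 − 972q^4 + 420r^3 − 252qr^3 + 168pr^3

(p − 9 − 9q − 7r)(−2r + 5 − p − 9q)(−5 + 3q − 2p)(−8p − 4q − 6r)
= (−2pr + 5p − p^2 − 9pq + 18r − 45 + 9p + 81q + 18qr − 45q + 9pq + 81q^2 + 14r^2 − 35r + 7pr + 63qr)(−5 + 3q − 2p)(−8p − 4q − 6r)    [distributive law]
= (5pr + 14p − p^2 − 17r − 45 + 36q + 81qr + 81q^2 + 14r^2)(−5 + 3q − 2p)(−8p − 4q − 6r)    [combine like terms]
= (−25pr + 15pqr − 10p^2r − 70p + 42pq − 28p^2 + 5p^2 − 3p^2q + 2p^3 + 85r − 51qr + 34pr + 225 − 135q + 90p − 180q + 108q^2 − 72pq − 405qr + 243q^2r − 162pqr − 405q^2 + 243q^3 − 162pq^2 − 70r^2 + 42qr^2 − 28pr^2)(−8p − 4q − 6r)    [distributive law]
= (9pr − 147pqr − 10p^2r + 20p − 30pq − 23p^2 − 3p^2q + 2p^3 + 85r − 456qr + 225 − 315q − 297q^2 + 243q^2r + 243q^3 − 162pq^2 − 70r^2 + 42qr^2 − 28pr^2)(−8p − 4q − 6r)    [combine like terms]
= −72p^2r − 36pqr − 54pr^2 + 1176p^2qr + 588pq^2r + 882pqr^2 + 80p^3r + 40p^2qr + 60p^2r^2 − 160p^2 − 80pq − 120pr + 240p^2q + 120pq^2 + 180pqr + 184p^3 + 92p^2q + 138p^2r + 24p^3q + 12p^2q^2 + 18p^2qr − 16p^4 − 8p^3q − 12p^3r − 680pr − 340qr − 510r^2 + 3648pqr + 1824q^2r + 2736qr^2 − 1800p − 900q − 1350r + 2520pq + 1260q^2 + 1890qr + 2376pq^2 + 1188q^3 + 1782q^2r − 1944pq^2r − 972q^3r − 1458q^2r^2 − 1944pq^3 − 972q^4 − 1458q^3r + 1296p^2q^2 + 648pq^3 + 972pq^2r + 560pr^2 + 280qr^2 + 420r^3 − 336pqr^2 − 168q^2r^2 − 252qr^3 + 224p^2r^2 + 112pqr^2 + 168pr^3    [distributive law]
= 66p^2r + 3792pqr + 506pr^2 + 1234p^2qr − 384pq^2r + 658pqr^2 + 68p^3r + 284p^2r^2 − 160p^2 + 2440pq − 800pr + 332p^2q + 2496pq^2 + 184p^3 + 16p^3q + 1308p^2q^2 − 16p^4 + 1550qr − 510r^2 + 3606q^2r + 3016qr^2 − 1800p − 900q − 1350r + 1260q^2 + 1188q^3 − 2430q^3r − 1626q^2r^2 − 1296pq^3 − 972q^4 + 420r^3 − 252qr^3 + 168pr^3    [combine like terms]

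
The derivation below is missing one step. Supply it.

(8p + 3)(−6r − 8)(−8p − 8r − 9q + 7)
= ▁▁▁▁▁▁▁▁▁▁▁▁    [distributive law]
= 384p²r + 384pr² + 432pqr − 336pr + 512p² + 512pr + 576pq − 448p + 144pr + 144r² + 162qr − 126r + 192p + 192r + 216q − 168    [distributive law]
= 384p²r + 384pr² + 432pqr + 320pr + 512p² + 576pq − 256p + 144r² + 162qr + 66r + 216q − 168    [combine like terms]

By distributive law:

(−48pr − 64p − 18r − 24)(−8p − 8r − 9q + 7)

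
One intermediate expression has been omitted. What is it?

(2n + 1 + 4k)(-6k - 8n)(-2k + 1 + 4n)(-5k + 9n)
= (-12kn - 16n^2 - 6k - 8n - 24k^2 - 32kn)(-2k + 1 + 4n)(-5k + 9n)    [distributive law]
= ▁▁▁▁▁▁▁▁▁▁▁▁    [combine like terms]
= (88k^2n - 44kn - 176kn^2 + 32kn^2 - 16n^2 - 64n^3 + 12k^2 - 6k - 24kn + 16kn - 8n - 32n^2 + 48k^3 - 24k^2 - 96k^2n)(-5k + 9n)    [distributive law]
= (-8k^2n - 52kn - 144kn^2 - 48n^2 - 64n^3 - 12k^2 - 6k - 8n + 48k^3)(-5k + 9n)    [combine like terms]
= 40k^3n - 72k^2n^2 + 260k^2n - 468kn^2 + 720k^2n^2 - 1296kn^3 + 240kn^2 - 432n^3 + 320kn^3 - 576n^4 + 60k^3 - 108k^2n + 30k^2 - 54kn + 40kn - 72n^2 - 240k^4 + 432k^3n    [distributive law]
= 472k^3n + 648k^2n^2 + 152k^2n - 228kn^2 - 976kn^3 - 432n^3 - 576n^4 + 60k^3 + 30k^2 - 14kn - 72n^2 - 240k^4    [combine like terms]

By combine like terms:

(-44kn - 16n^2 - 6k - 8n - 24k^2)(-2k + 1 + 4n)(-5k + 9n)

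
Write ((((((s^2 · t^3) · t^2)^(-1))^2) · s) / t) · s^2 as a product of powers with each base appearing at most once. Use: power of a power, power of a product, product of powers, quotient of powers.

((((((s^2 · t^3) · t^2)^(-1))^2) · s) / t) · s^2
= (((((s^2 · t^3) · t^2)^(-2)) · s) / t) · s^2    [power of a power]
= (((((s^2 · t^3)^(-2)) · ((t^2)^(-2))) · s) / t) · s^2    [power of a product]
= ((((((s^2)^(-2)) · ((t^3)^(-2))) · ((t^2)^(-2))) · s) / t) · s^2    [power of a product]
= ((((s^(-4) · ((t^3)^(-2))) · ((t^2)^(-2))) · s) / t) · s^2    [power of a power]
= ((((s^(-4) · t^(-6)) · ((t^2)^(-2))) · s) / t) · s^2    [power of a power]
= ((((s^(-4) · t^(-6)) · t^(-4)) · s) / t) · s^2    [power of a power]
= s^(-1)t^(-11)    [quotient of powers; product of powers]

s^(-1)t^(-11)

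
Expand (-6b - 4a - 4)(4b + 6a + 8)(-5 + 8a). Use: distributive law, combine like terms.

(-6b - 4a - 4)(4b + 6a + 8)(-5 + 8a)
= (-24b^2 - 36ab - 48b - 16ab - 24a^2 - 32a - 16b - 24a - 32)(-5 + 8a)    [distributive law]
= (-24b^2 - 52ab - 64b - 24a^2 - 56a - 32)(-5 + 8a)    [combine like terms]
= 120b^2 - 192ab^2 + 260ab - 416a^2b + 320b - 512ab + 120a^2 - 192a^3 + 280a - 448a^2 + 160 - 256a    [distributive law]
= 120b^2 - 192ab^2 - 252ab - 416a^2b + 320b - 328a^2 - 192a^3 + 24a + 160    [combine like terms]

120b^2 - 192ab^2 - 252ab - 416a^2b + 320b - 328a^2 - 192a^3 + 24a + 160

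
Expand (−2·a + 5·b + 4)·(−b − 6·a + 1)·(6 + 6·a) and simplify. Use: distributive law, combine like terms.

−162·a·b − 168·a^2·b − 84·a^2 + 72·a^3 − 132·a − 30·b^2 − 30·a·b^2 + 6·b + 24

(−2·a + 5·b + 4)·(−b − 6·a + 1)·(6 + 6·a)
= (2·a·b + 12·a^2 − 2·a − 5·b^2 − 30·a·b + 5·b − 4·b − 24·a + 4)·(6 + 6·a)    [distributive law]
= (−28·a·b + 12·a^2 − 26·a − 5·b^2 + b + 4)·(6 + 6·a)    [combine like terms]
= −168·a·b − 168·a^2·b + 72·a^2 + 72·a^3 − 156·a − 156·a^2 − 30·b^2 − 30·a·b^2 + 6·b + 6·a·b + 24 + 24·a    [distributive law]
= −162·a·b − 168·a^2·b − 84·a^2 + 72·a^3 − 132·a − 30·b^2 − 30·a·b^2 + 6·b + 24    [combine like terms]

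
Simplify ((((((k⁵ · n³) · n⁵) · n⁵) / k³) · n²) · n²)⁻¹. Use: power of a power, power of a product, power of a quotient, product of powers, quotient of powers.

((((((k⁵ · n³) · n⁵) · n⁵) / k³) · n²) · n²)⁻¹
= ((((((k⁵ · n³) · n⁵) · n⁵) / k³) · n²)⁻¹) · ((n²)⁻¹)    [power of a product]
= ((((((k⁵ · n³) · n⁵) · n⁵) / k³)⁻¹) · ((n²)⁻¹)) · ((n²)⁻¹)    [power of a product]
= ((((((k⁵ · n³) · n⁵) · n⁵)⁻¹) / ((k³)⁻¹)) · ((n²)⁻¹)) · ((n²)⁻¹)    [power of a quotient]
= ((((((k⁵ · n³) · n⁵)⁻¹) · ((n⁵)⁻¹)) / ((k³)⁻¹)) · ((n²)⁻¹)) · ((n²)⁻¹)    [power of a product]
= ((((((k⁵ · n³)⁻¹) · ((n⁵)⁻¹)) · ((n⁵)⁻¹)) / ((k³)⁻¹)) · ((n²)⁻¹)) · ((n²)⁻¹)    [power of a product]
= (((((((k⁵)⁻¹) · ((n³)⁻¹)) · ((n⁵)⁻¹)) · ((n⁵)⁻¹)) / ((k³)⁻¹)) · ((n²)⁻¹)) · ((n²)⁻¹)    [power of a product]
= (((((k⁻⁵ · ((n³)⁻¹)) · ((n⁵)⁻¹)) · ((n⁵)⁻¹)) / ((k³)⁻¹)) · ((n²)⁻¹)) · ((n²)⁻¹)    [power of a power]
= (((((k⁻⁵ · n⁻³) · ((n⁵)⁻¹)) · ((n⁵)⁻¹)) / ((k³)⁻¹)) · ((n²)⁻¹)) · ((n²)⁻¹)    [power of a power]
= (((((k⁻⁵ · n⁻³) · n⁻⁵) · ((n⁵)⁻¹)) / ((k³)⁻¹)) · ((n²)⁻¹)) · ((n²)⁻¹)    [power of a power]
= (((((k⁻⁵ · n⁻³) · n⁻⁵) · n⁻⁵) / ((k³)⁻¹)) · ((n²)⁻¹)) · ((n²)⁻¹)    [power of a power]
= (((((k⁻⁵ · n⁻³) · n⁻⁵) · n⁻⁵) / k⁻³) · ((n²)⁻¹)) · ((n²)⁻¹)    [power of a power]
= (((((k⁻⁵ · n⁻³) · n⁻⁵) · n⁻⁵) / k⁻³) · n⁻²) · ((n²)⁻¹)    [power of a power]
= (((((k⁻⁵ · n⁻³) · n⁻⁵) · n⁻⁵) / k⁻³) · n⁻²) · n⁻²    [power of a power]
= k⁻²·n⁻¹⁷    [quotient of powers; product of powers]

k⁻²·n⁻¹⁷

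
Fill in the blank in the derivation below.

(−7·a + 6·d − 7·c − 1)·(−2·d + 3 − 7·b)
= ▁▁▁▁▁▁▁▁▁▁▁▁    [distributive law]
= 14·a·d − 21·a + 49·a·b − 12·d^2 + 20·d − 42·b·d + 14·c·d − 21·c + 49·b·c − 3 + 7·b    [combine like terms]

After distributive law, the bracketed line is:

14·a·d − 21·a + 49·a·b − 12·d^2 + 18·d − 42·b·d + 14·c·d − 21·c + 49·b·c + 2·d − 3 + 7·b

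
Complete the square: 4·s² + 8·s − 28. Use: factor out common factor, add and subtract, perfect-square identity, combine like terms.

4(s + 1)² − 32

4·s² + 8·s − 28
= 4(s² + 2·s) − 28    [factor out 4 from the s-terms]
= 4(s² + 2·s + 1 − 1) − 28    [add and subtract 1 inside the bracket]
= 4(s + 1)² − 4 − 28    [perfect-square identity]
= 4(s + 1)² − 32    [combine constants]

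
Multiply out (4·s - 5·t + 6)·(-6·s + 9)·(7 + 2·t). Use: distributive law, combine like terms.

(4·s - 5·t + 6)·(-6·s + 9)·(7 + 2·t)
= (-24·s² + 36·s + 30·s·t - 45·t - 36·s + 54)·(7 + 2·t)    [distributive law]
= (-24·s² + 30·s·t - 45·t + 54)·(7 + 2·t)    [combine like terms]
= -168·s² - 48·s²·t + 210·s·t + 60·s·t² - 315·t - 90·t² + 378 + 108·t    [distributive law]
= -168·s² - 48·s²·t + 210·s·t + 60·s·t² - 207·t - 90·t² + 378    [combine like terms]

-168·s² - 48·s²·t + 210·s·t + 60·s·t² - 207·t - 90·t² + 378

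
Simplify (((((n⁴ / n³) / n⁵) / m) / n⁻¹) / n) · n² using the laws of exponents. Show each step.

m⁻¹n⁻²

(((((n⁴ / n³) / n⁵) / m) / n⁻¹) / n) · n²
= ((((n / n⁵) / m) / n⁻¹) / n) · n²    [quotient of powers]
= (((n⁻⁴ / m) / n⁻¹) / n) · n²    [quotient of powers]
= m⁻¹n⁻²    [quotient of powers; product of powers]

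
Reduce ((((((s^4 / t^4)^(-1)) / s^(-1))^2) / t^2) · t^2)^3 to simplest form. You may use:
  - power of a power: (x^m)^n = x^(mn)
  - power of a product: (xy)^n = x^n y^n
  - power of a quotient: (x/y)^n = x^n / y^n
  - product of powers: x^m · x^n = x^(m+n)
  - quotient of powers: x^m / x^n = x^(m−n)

s^(-18)t^24

((((((s^4 / t^4)^(-1)) / s^(-1))^2) / t^2) · t^2)^3
= ((((((s^4 / t^4)^(-1)) / s^(-1))^2) / t^2)^3) · ((t^2)^3)    [power of a product]
= ((((((s^4 / t^4)^(-1)) / s^(-1))^2)^3) / ((t^2)^3)) · ((t^2)^3)    [power of a quotient]
= (((((s^4 / t^4)^(-1)) / s^(-1))^6) / ((t^2)^3)) · ((t^2)^3)    [power of a power]
= (((((s^4 / t^4)^(-1))^6) / ((s^(-1))^6)) / ((t^2)^3)) · ((t^2)^3)    [power of a quotient]
= ((((s^4 / t^4)^(-6)) / ((s^(-1))^6)) / ((t^2)^3)) · ((t^2)^3)    [power of a power]
= (((((s^4)^(-6)) / ((t^4)^(-6))) / ((s^(-1))^6)) / ((t^2)^3)) · ((t^2)^3)    [power of a quotient]
= (((s^(-24) / ((t^4)^(-6))) / ((s^(-1))^6)) / ((t^2)^3)) · ((t^2)^3)    [power of a power]
= (((s^(-24) / t^(-24)) / ((s^(-1))^6)) / ((t^2)^3)) · ((t^2)^3)    [power of a power]
= (((s^(-24) / t^(-24)) / s^(-6)) / ((t^2)^3)) · ((t^2)^3)    [power of a power]
= (((s^(-24) / t^(-24)) / s^(-6)) / t^6) · ((t^2)^3)    [power of a power]
= (((s^(-24) / t^(-24)) / s^(-6)) / t^6) · t^6    [power of a power]
= s^(-18)t^24    [quotient of powers; product of powers]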